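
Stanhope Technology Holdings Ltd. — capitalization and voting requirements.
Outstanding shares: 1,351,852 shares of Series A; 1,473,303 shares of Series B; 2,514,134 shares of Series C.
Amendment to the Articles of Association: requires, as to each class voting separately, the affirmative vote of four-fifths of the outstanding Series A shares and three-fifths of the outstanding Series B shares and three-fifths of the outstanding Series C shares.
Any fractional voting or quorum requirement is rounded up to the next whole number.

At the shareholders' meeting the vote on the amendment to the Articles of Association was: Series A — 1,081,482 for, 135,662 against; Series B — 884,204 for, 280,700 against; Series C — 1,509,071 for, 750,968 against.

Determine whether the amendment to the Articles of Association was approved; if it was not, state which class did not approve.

Approved — every class gave the required vote.

Series A: 4/5 of 1351852 = 1081481.60, rounded up to 1081482; 1,081,482 required, 1,081,482 in favor — approved.
Series B: 3/5 of 1473303 = 883981.80, rounded up to 883982; 883,982 required, 884,204 in favor — approved.
Series C: 3/5 of 2514134 = 1508480.40, rounded up to 1508481; 1,508,481 required, 1,509,071 in favor — approved.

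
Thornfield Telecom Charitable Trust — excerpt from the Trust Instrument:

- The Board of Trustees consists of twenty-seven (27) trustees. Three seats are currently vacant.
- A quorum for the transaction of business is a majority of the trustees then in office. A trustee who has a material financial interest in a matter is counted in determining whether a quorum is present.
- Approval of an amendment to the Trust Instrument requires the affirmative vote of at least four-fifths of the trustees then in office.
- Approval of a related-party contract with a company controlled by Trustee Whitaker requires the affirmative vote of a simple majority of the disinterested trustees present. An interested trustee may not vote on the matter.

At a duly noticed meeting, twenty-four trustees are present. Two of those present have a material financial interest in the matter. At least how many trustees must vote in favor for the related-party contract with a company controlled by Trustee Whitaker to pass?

The related-party contract with a company controlled by Trustee Whitaker requires a majority of the disinterested trustees present (24 − 2 = 22).
A majority of 22 is 12.

12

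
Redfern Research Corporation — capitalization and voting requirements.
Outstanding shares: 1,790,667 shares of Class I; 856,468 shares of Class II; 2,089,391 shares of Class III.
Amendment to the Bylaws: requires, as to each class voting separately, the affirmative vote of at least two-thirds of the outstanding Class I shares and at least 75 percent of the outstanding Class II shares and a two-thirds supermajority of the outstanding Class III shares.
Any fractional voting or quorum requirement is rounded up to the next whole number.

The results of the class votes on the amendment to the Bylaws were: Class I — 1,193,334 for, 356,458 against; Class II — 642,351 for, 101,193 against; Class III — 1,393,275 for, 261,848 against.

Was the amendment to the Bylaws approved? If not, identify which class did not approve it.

Not approved — the Class I shares did not give the required vote.

Class I: 2/3 of 1790667 = 1193778; 1,193,778 required, 1,193,334 in favor — not approved.
Class II: 3/4 of 856468 = 642351; 642,351 required, 642,351 in favor — approved.
Class III: 2/3 of 2089391 = 1392927.33, rounded up to 1392928; 1,392,928 required, 1,393,275 in favor — approved.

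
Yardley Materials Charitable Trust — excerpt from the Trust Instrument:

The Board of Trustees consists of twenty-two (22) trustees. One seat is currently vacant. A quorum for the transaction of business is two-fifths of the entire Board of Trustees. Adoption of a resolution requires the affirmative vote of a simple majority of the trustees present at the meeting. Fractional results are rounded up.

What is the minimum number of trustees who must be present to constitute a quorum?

2/5 of 22 = 8.80, rounded up to 9.

9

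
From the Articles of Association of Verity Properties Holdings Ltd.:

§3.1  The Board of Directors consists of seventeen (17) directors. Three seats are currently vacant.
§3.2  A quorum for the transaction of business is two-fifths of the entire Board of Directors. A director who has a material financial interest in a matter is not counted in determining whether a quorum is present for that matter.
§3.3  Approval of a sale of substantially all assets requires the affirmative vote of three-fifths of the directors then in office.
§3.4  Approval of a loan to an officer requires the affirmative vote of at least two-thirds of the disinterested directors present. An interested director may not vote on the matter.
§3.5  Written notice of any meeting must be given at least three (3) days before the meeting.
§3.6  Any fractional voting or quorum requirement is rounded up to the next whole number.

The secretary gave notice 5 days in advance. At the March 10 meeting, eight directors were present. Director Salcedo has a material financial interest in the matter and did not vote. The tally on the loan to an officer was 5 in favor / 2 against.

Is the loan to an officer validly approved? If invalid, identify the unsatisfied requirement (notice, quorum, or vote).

Valid — all requirements satisfied.

Notice: 5 days given; 3 required (5 ≥ 3). Satisfied.
Quorum: 8 present, but the 1 interested director does not count, leaving 7. Quorum is 7. Satisfied.
Vote: the loan to an officer requires two-thirds of the disinterested directors present (8 − 1 = 7). 2/3 of 7 = 4.67, rounded up to 5, so 5 affirmative votes are needed; 5 voted in favor. Satisfied.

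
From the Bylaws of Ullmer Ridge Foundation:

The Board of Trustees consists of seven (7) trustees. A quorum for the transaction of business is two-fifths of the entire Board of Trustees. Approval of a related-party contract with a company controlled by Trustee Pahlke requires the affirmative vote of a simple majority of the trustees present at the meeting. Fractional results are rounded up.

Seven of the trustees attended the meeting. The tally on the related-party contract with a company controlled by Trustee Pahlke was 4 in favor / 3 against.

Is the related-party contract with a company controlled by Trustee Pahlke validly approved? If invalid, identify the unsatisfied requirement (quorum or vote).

Quorum: 7 present; quorum is 3. Satisfied.
Vote: the related-party contract with a company controlled by Trustee Pahlke requires a majority of the trustees present (7). A majority of 7 is 4, so 4 affirmative votes are needed; 4 voted in favor. Satisfied.

Valid — all requirements satisfied.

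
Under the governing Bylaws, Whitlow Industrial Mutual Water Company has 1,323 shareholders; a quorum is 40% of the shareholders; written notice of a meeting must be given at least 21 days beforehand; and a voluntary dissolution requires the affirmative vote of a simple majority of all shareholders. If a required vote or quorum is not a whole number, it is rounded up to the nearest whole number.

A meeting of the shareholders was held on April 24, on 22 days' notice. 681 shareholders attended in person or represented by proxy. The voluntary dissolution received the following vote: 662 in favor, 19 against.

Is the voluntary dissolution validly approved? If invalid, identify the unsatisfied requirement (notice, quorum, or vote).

Notice: 22 days given; 21 required. Satisfied.
Quorum: 40% of 1,323 = 529.20, rounded up to 530; 681 present. Satisfied.
Vote: requires a majority of all shareholders (1,323); a majority of 1323 is 662, so 662 needed; 662 in favor. Satisfied.

Valid — all requirements satisfied.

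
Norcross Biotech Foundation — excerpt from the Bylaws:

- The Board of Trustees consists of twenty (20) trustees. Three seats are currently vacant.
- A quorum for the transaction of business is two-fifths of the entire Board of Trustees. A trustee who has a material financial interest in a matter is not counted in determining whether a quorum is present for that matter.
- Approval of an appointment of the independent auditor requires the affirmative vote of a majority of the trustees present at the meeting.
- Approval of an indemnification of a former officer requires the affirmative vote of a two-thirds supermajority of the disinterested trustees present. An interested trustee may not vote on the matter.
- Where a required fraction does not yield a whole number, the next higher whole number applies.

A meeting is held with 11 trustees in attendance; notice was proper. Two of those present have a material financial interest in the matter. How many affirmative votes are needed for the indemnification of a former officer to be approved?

6

The indemnification of a former officer requires two-thirds of the disinterested trustees present (11 − 2 = 9).
2/3 of 9 = 6.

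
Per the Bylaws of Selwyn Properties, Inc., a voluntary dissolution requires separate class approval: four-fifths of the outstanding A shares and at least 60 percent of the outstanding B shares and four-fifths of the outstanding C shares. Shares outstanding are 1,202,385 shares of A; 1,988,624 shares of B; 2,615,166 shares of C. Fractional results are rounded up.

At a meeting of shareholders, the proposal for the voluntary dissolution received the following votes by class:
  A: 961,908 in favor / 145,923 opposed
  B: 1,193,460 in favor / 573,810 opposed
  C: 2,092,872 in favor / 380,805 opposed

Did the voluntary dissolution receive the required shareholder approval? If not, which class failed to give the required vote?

A: 4/5 of 1202385 = 961908; 961,908 required, 961,908 in favor — approved.
B: 3/5 of 1988624 = 1193174.40, rounded up to 1193175; 1,193,175 required, 1,193,460 in favor — approved.
C: 4/5 of 2615166 = 2092132.80, rounded up to 2092133; 2,092,133 required, 2,092,872 in favor — approved.

Approved — every class gave the required vote.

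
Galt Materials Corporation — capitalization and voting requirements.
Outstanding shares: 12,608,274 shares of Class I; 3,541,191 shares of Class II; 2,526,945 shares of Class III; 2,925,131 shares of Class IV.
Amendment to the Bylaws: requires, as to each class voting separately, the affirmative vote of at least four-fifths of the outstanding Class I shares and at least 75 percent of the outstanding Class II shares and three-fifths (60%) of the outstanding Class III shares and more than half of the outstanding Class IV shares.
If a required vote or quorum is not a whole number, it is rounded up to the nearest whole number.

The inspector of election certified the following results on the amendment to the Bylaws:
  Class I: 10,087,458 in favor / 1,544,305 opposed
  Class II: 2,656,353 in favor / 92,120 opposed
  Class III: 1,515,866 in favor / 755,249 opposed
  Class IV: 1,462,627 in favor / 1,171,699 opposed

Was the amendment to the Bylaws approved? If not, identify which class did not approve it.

Not approved — the Class III shares did not give the required vote.

Class I: 4/5 of 12608274 = 10086619.20, rounded up to 10086620; 10,086,620 required, 10,087,458 in favor — approved.
Class II: 3/4 of 3541191 = 2655893.25, rounded up to 2655894; 2,655,894 required, 2,656,353 in favor — approved.
Class III: 3/5 of 2526945 = 1516167; 1,516,167 required, 1,515,866 in favor — not approved.
Class IV: a majority of 2925131 is 1462566; 1,462,566 required, 1,462,627 in favor — approved.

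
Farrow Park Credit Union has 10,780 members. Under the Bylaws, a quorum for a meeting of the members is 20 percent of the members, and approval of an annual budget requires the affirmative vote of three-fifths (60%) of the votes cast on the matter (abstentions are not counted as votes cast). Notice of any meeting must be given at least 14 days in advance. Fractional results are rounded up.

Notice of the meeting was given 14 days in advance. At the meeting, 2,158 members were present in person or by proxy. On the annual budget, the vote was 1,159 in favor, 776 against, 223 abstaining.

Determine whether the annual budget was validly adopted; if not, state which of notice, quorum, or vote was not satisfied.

Invalid — vote requirement not satisfied.

Notice: 14 days given; 14 required. Satisfied.
Quorum: 20% of 10,780 = 2,156; 2,158 present. Satisfied.
Vote: requires three-fifths of the votes cast (2,158 − 223 abstaining = 1,935); 3/5 of 1935 = 1161, so 1,161 needed; 1,159 in favor. Not satisfied.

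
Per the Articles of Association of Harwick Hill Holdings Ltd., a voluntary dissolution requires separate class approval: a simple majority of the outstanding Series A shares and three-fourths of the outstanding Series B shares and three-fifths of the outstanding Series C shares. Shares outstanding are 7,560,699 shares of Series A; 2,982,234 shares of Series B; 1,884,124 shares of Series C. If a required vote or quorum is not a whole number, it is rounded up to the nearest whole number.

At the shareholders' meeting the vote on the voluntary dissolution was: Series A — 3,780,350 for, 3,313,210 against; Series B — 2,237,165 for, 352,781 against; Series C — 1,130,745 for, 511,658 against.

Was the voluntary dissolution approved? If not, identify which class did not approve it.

Approved — every class gave the required vote.

Series A: a majority of 7560699 is 3780350; 3,780,350 required, 3,780,350 in favor — approved.
Series B: 3/4 of 2982234 = 2236675.50, rounded up to 2236676; 2,236,676 required, 2,237,165 in favor — approved.
Series C: 3/5 of 1884124 = 1130474.40, rounded up to 1130475; 1,130,475 required, 1,130,745 in favor — approved.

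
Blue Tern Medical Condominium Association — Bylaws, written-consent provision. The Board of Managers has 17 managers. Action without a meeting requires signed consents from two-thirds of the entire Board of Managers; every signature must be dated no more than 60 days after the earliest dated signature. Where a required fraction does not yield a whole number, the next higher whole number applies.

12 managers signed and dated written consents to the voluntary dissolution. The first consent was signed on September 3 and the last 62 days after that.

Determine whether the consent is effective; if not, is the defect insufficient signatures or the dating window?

Not effective — dating-window requirement not satisfied.

Signatures required: two-thirds of 17 — 2/3 of 17 = 11.33, rounded up to 12, so 12 needed; 12 signed. Sufficient.
Dating window: the latest signature is 62 days after the earliest; the limit is 60 days. Outside the window.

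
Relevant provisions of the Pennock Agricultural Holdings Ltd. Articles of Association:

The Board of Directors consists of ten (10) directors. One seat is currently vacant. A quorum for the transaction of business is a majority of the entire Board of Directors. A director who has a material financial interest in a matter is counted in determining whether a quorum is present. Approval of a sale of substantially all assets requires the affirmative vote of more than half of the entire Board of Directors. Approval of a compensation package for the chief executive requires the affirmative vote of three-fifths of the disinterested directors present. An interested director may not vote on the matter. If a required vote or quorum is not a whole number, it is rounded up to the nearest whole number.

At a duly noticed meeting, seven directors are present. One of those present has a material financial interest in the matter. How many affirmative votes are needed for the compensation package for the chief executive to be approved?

The compensation package for the chief executive requires three-fifths of the disinterested directors present (7 − 1 = 6).
3/5 of 6 = 3.60, rounded up to 4.

4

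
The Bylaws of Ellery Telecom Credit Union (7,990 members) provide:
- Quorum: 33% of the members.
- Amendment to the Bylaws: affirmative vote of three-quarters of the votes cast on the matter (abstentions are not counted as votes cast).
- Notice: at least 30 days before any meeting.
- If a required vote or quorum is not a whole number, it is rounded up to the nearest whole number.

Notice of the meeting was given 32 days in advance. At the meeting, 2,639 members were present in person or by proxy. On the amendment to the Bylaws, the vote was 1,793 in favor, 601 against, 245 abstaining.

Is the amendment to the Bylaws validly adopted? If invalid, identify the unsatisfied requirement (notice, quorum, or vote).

Notice: 32 days given; 30 required. Satisfied.
Quorum: 33% of 7,990 = 2,636.70, rounded up to 2,637; 2,639 present. Satisfied.
Vote: requires three-fourths of the votes cast (2,639 − 245 abstaining = 2,394); 3/4 of 2394 = 1795.50, rounded up to 1796, so 1,796 needed; 1,793 in favor. Not satisfied.

Invalid — vote requirement not satisfied.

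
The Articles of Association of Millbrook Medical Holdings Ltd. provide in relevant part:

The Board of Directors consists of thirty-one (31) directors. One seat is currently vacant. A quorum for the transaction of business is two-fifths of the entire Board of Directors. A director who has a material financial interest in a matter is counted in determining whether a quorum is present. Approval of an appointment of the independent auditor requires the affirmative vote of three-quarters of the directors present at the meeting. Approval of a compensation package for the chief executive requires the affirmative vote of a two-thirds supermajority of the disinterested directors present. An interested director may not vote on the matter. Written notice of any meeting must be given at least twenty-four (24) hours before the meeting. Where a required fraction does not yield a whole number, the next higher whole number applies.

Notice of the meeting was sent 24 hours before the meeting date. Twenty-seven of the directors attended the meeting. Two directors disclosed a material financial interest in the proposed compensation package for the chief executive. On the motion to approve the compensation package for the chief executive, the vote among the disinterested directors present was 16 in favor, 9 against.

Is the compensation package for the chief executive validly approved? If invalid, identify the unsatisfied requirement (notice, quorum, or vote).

Invalid — vote requirement not satisfied.

Notice: 24 hours given; 24 required (24 ≥ 24). Satisfied.
Quorum: 27 present (interested directors count toward quorum); quorum is 13. Satisfied.
Vote: the compensation package for the chief executive requires two-thirds of the disinterested directors present (27 − 2 = 25). 2/3 of 25 = 16.67, rounded up to 17, so 17 affirmative votes are needed; 16 voted in favor. Not satisfied.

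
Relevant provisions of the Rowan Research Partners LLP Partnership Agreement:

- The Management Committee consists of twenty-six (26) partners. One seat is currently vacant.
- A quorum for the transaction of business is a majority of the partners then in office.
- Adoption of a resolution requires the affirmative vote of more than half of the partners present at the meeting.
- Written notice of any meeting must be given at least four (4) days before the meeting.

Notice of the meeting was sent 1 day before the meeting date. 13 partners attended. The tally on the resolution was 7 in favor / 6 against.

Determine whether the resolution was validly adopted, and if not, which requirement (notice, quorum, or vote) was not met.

Notice: 1 day given; 4 required (1 < 4). Not satisfied.
Quorum: 13 present; quorum is 13. Satisfied.
Vote: the resolution requires a majority of the partners present (13). A majority of 13 is 7, so 7 affirmative votes are needed; 7 voted in favor. Satisfied.

Invalid — notice requirement not satisfied.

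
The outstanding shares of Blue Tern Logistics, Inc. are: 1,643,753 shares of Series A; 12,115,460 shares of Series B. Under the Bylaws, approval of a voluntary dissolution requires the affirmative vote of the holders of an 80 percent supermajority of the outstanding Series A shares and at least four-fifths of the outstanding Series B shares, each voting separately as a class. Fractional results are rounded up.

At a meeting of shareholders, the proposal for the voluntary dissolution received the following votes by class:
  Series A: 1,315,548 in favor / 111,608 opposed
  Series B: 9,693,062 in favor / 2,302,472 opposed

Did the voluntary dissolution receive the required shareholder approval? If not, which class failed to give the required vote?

Series A: 4/5 of 1643753 = 1315002.40, rounded up to 1315003; 1,315,003 required, 1,315,548 in favor — approved.
Series B: 4/5 of 12115460 = 9692368; 9,692,368 required, 9,693,062 in favor — approved.

Approved — every class gave the required vote.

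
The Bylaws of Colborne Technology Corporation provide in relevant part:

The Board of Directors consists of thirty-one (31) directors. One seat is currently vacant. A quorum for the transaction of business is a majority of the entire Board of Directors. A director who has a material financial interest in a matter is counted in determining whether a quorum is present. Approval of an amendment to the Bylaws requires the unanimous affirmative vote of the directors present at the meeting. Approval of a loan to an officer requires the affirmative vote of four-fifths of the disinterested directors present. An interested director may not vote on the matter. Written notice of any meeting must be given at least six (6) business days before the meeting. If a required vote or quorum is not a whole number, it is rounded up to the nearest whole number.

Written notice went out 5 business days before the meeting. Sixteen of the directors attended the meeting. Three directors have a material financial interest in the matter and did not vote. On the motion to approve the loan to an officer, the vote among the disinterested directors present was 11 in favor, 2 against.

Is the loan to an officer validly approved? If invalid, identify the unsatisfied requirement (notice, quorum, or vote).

Invalid — notice requirement not satisfied.

Notice: 5 business days given; 6 required (5 < 6). Not satisfied.
Quorum: 16 present (interested directors count toward quorum); quorum is 16. Satisfied.
Vote: the loan to an officer requires four-fifths of the disinterested directors present (16 − 3 = 13). 4/5 of 13 = 10.40, rounded up to 11, so 11 affirmative votes are needed; 11 voted in favor. Satisfied.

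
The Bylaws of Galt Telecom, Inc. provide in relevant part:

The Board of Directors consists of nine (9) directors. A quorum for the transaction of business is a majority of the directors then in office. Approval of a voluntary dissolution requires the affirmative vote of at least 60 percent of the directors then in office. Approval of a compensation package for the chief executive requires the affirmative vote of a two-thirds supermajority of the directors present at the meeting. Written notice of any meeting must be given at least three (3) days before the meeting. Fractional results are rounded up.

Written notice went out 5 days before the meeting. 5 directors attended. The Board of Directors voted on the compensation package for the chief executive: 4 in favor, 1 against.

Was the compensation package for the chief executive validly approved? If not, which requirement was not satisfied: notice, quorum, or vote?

Notice: 5 days given; 3 required (5 ≥ 3). Satisfied.
Quorum: 5 present; quorum is 5. Satisfied.
Vote: the compensation package for the chief executive requires two-thirds of the directors present (5). 2/3 of 5 = 3.33, rounded up to 4, so 4 affirmative votes are needed; 4 voted in favor. Satisfied.

Valid — all requirements satisfied.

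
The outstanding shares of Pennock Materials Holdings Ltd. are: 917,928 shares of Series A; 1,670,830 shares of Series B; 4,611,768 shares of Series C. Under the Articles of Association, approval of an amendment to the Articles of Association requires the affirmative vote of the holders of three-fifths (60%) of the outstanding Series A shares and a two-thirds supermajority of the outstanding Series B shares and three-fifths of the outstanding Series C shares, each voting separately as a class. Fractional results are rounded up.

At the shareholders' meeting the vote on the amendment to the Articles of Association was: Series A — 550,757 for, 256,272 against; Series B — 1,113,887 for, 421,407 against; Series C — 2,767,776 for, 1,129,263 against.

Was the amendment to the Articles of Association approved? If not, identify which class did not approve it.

Approved — every class gave the required vote.

Series A: 3/5 of 917928 = 550756.80, rounded up to 550757; 550,757 required, 550,757 in favor — approved.
Series B: 2/3 of 1670830 = 1113886.67, rounded up to 1113887; 1,113,887 required, 1,113,887 in favor — approved.
Series C: 3/5 of 4611768 = 2767060.80, rounded up to 2767061; 2,767,061 required, 2,767,776 in favor — approved.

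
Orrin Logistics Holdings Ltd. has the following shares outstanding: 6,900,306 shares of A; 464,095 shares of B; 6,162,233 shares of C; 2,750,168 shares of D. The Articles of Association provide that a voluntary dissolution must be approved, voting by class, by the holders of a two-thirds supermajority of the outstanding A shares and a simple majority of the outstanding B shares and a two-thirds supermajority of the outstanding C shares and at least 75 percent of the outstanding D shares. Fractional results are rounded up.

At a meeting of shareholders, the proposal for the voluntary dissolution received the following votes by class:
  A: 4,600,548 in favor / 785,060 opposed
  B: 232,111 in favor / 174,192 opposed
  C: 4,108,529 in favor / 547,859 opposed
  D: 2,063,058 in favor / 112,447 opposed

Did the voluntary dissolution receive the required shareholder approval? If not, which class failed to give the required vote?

Approved — every class gave the required vote.

A: 2/3 of 6900306 = 4600204; 4,600,204 required, 4,600,548 in favor — approved.
B: a majority of 464095 is 232048; 232,048 required, 232,111 in favor — approved.
C: 2/3 of 6162233 = 4108155.33, rounded up to 4108156; 4,108,156 required, 4,108,529 in favor — approved.
D: 3/4 of 2750168 = 2062626; 2,062,626 required, 2,063,058 in favor — approved.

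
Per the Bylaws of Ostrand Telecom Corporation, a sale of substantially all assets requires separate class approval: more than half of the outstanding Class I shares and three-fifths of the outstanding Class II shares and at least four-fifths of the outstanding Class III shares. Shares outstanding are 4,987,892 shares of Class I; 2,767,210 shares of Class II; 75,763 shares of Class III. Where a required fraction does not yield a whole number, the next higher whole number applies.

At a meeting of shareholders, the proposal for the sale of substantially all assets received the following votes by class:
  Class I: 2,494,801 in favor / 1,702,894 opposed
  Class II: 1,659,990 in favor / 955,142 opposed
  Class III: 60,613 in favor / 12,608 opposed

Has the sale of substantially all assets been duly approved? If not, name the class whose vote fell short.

Not approved — the Class II shares did not give the required vote.

Class I: a majority of 4987892 is 2493947; 2,493,947 required, 2,494,801 in favor — approved.
Class II: 3/5 of 2767210 = 1660326; 1,660,326 required, 1,659,990 in favor — not approved.
Class III: 4/5 of 75763 = 60610.40, rounded up to 60611; 60,611 required, 60,613 in favor — approved.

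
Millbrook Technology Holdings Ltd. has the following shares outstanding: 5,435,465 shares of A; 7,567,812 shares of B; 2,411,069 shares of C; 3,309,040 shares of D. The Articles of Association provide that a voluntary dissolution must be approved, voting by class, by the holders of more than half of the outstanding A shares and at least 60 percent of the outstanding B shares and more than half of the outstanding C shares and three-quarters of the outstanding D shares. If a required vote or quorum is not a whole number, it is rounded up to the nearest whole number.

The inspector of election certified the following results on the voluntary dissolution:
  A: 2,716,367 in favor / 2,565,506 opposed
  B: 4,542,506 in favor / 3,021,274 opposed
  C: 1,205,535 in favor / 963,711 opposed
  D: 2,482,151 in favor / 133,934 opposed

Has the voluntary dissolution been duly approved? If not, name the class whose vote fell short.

Not approved — the A shares did not give the required vote.

A: a majority of 5435465 is 2717733; 2,717,733 required, 2,716,367 in favor — not approved.
B: 3/5 of 7567812 = 4540687.20, rounded up to 4540688; 4,540,688 required, 4,542,506 in favor — approved.
C: a majority of 2411069 is 1205535; 1,205,535 required, 1,205,535 in favor — approved.
D: 3/4 of 3309040 = 2481780; 2,481,780 required, 2,482,151 in favor — approved.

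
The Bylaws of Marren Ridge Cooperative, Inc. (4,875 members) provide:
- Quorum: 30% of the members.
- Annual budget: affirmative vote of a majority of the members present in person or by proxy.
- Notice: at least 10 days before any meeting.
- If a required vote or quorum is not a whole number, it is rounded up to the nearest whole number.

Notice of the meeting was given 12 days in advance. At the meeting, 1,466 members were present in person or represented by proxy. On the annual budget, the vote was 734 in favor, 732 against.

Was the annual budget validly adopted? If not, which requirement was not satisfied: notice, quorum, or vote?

Valid — all requirements satisfied.

Notice: 12 days given; 10 required. Satisfied.
Quorum: 30% of 4,875 = 1,462.50, rounded up to 1,463; 1,466 present. Satisfied.
Vote: requires a majority of those present (1,466); a majority of 1466 is 734, so 734 needed; 734 in favor. Satisfied.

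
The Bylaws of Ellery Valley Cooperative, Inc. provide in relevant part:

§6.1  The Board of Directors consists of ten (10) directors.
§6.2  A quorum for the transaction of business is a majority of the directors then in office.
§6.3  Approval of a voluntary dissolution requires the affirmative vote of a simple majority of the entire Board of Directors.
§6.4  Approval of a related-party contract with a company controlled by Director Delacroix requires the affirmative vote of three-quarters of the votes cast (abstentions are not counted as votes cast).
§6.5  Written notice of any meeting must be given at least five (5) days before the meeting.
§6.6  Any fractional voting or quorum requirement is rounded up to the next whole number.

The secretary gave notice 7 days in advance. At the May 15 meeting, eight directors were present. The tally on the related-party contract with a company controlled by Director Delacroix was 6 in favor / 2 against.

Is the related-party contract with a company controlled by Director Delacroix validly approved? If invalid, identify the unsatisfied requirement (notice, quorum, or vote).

Notice: 7 days given; 5 required (7 ≥ 5). Satisfied.
Quorum: 8 present; quorum is 6. Satisfied.
Vote: the related-party contract with a company controlled by Director Delacroix requires three-fourths of the votes cast (8). 3/4 of 8 = 6, so 6 affirmative votes are needed; 6 voted in favor. Satisfied.

Valid — all requirements satisfied.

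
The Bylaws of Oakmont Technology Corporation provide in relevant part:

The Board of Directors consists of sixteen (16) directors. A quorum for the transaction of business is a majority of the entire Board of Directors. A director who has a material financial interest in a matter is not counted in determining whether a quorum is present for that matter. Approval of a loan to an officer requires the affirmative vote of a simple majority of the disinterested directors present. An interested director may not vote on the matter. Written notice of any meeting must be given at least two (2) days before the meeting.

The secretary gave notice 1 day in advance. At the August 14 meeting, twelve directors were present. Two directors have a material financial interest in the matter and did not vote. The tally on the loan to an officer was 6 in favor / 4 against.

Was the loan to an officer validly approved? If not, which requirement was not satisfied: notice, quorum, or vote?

Notice: 1 day given; 2 required (1 < 2). Not satisfied.
Quorum: 12 present, but the 2 interested directors do not count, leaving 10. Quorum is 9. Satisfied.
Vote: the loan to an officer requires a majority of the disinterested directors present (12 − 2 = 10). A majority of 10 is 6, so 6 affirmative votes are needed; 6 voted in favor. Satisfied.

Invalid — notice requirement not satisfied.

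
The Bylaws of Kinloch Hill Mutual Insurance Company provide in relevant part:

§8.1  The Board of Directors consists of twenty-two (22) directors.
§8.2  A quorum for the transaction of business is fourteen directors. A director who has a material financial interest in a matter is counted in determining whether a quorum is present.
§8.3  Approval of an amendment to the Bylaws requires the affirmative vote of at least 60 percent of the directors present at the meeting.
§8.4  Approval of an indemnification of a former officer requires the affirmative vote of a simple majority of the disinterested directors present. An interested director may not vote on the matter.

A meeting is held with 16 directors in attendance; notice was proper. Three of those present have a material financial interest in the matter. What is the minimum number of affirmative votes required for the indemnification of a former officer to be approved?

The indemnification of a former officer requires a majority of the disinterested directors present (16 − 3 = 13).
A majority of 13 is 7.

7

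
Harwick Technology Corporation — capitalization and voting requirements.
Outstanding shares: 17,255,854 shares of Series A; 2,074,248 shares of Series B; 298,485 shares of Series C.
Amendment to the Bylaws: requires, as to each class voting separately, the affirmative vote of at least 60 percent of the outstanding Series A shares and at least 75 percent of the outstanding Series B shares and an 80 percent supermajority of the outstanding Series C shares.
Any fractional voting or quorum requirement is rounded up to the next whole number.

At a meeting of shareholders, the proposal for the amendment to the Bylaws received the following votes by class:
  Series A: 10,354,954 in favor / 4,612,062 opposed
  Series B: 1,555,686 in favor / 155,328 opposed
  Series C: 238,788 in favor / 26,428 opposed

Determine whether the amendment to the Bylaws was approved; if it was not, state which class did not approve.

Approved — every class gave the required vote.

Series A: 3/5 of 17255854 = 10353512.40, rounded up to 10353513; 10,353,513 required, 10,354,954 in favor — approved.
Series B: 3/4 of 2074248 = 1555686; 1,555,686 required, 1,555,686 in favor — approved.
Series C: 4/5 of 298485 = 238788; 238,788 required, 238,788 in favor — approved.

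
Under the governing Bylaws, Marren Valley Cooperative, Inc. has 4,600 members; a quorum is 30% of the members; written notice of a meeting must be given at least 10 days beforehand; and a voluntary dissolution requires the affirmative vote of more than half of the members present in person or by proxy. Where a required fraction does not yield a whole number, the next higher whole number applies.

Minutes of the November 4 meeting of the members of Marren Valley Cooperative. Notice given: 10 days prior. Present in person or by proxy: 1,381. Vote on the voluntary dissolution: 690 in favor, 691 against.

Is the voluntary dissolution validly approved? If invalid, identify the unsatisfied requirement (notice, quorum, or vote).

Notice: 10 days given; 10 required. Satisfied.
Quorum: 30% of 4,600 = 1,380; 1,381 present. Satisfied.
Vote: requires a majority of those present (1,381); a majority of 1381 is 691, so 691 needed; 690 in favor. Not satisfied.

Invalid — vote requirement not satisfied.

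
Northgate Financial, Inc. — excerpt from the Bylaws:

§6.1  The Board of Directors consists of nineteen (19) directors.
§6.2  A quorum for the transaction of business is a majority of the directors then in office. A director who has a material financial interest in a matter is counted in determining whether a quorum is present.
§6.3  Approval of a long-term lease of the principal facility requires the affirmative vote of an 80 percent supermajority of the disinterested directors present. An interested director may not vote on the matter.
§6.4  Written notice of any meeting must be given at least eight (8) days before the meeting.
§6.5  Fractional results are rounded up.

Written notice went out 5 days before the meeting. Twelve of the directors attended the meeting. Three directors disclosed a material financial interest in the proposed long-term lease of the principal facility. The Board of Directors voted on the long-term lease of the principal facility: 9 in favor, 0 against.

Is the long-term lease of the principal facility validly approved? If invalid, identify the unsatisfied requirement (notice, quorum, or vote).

Invalid — notice requirement not satisfied.

Notice: 5 days given; 8 required (5 < 8). Not satisfied.
Quorum: 12 present (interested directors count toward quorum); quorum is 10. Satisfied.
Vote: the long-term lease of the principal facility requires four-fifths of the disinterested directors present (12 − 3 = 9). 4/5 of 9 = 7.20, rounded up to 8, so 8 affirmative votes are needed; 9 voted in favor. Satisfied.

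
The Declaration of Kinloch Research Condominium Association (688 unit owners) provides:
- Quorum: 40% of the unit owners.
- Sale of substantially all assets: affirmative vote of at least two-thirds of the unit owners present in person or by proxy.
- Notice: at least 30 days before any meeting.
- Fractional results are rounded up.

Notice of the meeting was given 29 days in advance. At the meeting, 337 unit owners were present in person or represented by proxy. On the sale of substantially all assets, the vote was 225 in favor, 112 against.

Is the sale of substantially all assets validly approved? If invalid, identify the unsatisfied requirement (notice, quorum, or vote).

Notice: 29 days given; 30 required. Not satisfied.
Quorum: 40% of 688 = 275.20, rounded up to 276; 337 present. Satisfied.
Vote: requires two-thirds of those present (337); 2/3 of 337 = 224.67, rounded up to 225, so 225 needed; 225 in favor. Satisfied.

Invalid — notice requirement not satisfied.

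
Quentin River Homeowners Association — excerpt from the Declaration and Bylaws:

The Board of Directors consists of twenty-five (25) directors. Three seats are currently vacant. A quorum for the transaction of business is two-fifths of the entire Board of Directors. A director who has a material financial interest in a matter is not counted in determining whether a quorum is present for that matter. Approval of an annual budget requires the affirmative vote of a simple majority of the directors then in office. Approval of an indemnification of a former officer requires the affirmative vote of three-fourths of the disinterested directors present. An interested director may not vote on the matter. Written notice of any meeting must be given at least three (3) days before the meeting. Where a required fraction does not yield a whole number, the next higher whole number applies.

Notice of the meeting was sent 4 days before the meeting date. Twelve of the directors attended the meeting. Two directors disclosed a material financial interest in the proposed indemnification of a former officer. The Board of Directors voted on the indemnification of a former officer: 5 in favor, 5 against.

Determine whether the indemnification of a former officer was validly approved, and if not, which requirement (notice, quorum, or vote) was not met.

Notice: 4 days given; 3 required (4 ≥ 3). Satisfied.
Quorum: 12 present, but the 2 interested directors do not count, leaving 10. Quorum is 10. Satisfied.
Vote: the indemnification of a former officer requires three-fourths of the disinterested directors present (12 − 2 = 10). 3/4 of 10 = 7.50, rounded up to 8, so 8 affirmative votes are needed; 5 voted in favor. Not satisfied.

Invalid — vote requirement not satisfied.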